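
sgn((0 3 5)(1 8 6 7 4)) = 1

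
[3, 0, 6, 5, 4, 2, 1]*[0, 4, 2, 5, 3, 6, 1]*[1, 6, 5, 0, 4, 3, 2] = [3, 1, 6, 2, 0, 5, 4]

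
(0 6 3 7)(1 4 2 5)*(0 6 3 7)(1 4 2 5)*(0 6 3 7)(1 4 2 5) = (0 7 3 6)(1 5 2 4)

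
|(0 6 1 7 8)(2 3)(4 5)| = 10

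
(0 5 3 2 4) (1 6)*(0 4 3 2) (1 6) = (0 5 2 3) 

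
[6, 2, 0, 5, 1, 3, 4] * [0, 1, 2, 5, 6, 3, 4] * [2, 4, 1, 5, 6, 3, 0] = [6, 1, 2, 5, 4, 3, 0]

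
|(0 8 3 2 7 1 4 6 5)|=9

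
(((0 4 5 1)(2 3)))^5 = (0 4 5 1)(2 3)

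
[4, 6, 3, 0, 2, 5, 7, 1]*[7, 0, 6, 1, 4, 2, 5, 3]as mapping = [0→4, 1→5, 2→1, 3→7, 4→6, 5→2, 6→3, 7→0]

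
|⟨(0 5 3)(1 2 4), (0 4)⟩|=24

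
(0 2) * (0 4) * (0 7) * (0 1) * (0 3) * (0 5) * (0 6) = (0 2 4 7 1 3 5 6)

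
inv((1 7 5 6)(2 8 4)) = (1 6 5 7)(2 4 8)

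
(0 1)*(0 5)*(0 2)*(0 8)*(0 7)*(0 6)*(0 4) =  (0 1 5 2 8 7 6 4)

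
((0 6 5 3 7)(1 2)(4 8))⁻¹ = (0 7 3 5 6)(1 2)(4 8)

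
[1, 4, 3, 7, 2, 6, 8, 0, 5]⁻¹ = [7, 0, 4, 2, 1, 8, 5, 3, 6]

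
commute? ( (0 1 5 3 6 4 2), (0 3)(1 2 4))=no: (0 1 5 3 6 4 2) * (0 3)(1 2 4)=(0 2 3 6 1 5), (0 3)(1 2 4) * (0 1 5 3 6 4 2)=(0 6 4 5 3 1)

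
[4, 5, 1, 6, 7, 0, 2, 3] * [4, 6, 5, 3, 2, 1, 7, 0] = [2, 1, 6, 7, 0, 4, 5, 3]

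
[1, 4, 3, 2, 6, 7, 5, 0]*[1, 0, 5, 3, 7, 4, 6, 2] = [0, 7, 3, 5, 6, 2, 4, 1]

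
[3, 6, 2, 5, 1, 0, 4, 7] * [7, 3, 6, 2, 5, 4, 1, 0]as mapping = [0→2, 1→1, 2→6, 3→4, 4→3, 5→7, 6→5, 7→0]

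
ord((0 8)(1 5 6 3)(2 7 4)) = 12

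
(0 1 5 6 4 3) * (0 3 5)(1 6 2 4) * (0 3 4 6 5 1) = (0 5 2 6)(1 3 4)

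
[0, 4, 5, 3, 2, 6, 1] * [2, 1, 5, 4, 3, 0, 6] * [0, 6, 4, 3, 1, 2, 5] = [4, 3, 0, 1, 2, 5, 6]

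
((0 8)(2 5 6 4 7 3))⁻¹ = (0 8)(2 3 7 4 6 5)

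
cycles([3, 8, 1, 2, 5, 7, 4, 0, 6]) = (0 3 2 1 8 6 4 5 7)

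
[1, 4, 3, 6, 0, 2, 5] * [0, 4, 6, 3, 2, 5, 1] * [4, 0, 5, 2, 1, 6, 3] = [1, 5, 2, 0, 4, 3, 6]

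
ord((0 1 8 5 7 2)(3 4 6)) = 6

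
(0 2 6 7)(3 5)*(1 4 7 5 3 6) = (0 2 1 4 7)(5 6)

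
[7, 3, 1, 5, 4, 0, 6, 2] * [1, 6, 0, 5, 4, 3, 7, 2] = [2, 5, 6, 3, 4, 1, 7, 0]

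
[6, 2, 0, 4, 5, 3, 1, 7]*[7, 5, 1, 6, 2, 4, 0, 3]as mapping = [0→0, 1→1, 2→7, 3→2, 4→4, 5→6, 6→5, 7→3]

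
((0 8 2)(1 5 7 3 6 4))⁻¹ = (0 2 8)(1 4 6 3 7 5)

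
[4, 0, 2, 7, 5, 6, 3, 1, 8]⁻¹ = [1, 7, 2, 6, 0, 4, 5, 3, 8]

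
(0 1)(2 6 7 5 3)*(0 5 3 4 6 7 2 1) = (1 5 4 6 2 7 3)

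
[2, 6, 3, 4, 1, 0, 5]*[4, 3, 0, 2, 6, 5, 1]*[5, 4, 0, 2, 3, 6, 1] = [5, 4, 0, 1, 2, 3, 6]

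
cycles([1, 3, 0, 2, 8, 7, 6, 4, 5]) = (0 1 3 2)(4 8 5 7)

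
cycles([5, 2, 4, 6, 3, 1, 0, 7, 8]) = (0 5 1 2 4 3 6)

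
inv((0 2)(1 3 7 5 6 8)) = (0 2)(1 8 6 5 7 3)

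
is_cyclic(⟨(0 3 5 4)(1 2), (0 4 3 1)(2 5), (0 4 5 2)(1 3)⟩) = no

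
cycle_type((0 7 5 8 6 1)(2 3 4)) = 3.6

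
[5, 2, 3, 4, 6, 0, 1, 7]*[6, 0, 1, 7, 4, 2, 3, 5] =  [2, 1, 7, 4, 3, 6, 0, 5]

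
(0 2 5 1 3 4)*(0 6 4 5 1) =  (0 2 1 3 5) (4 6) 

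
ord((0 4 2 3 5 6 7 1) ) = 8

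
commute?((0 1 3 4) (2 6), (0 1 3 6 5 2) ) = no:(0 1 3 4) (2 6) * (0 1 3 6 5 2) = (0 3 4 1 6) (2 5), (0 1 3 6 5 2) * (0 1 3 4) (2 6) = (0 3 2 1 4) (5 6) 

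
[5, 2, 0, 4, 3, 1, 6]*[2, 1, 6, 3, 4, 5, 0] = [5, 6, 2, 4, 3, 1, 0] 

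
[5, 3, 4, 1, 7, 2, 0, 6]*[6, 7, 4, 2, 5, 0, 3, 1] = [0, 2, 5, 7, 1, 4, 6, 3]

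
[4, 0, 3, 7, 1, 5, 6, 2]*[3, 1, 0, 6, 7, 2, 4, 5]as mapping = [0→7, 1→3, 2→6, 3→5, 4→1, 5→2, 6→4, 7→0]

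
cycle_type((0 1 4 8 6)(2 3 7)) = 3.5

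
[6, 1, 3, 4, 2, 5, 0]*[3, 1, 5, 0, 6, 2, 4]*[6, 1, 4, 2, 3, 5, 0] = [3, 1, 6, 0, 5, 4, 2]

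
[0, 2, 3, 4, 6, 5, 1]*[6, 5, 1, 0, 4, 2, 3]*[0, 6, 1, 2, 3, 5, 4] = [4, 6, 0, 3, 2, 1, 5]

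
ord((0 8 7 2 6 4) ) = 6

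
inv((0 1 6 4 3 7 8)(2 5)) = (0 8 7 3 4 6 1)(2 5)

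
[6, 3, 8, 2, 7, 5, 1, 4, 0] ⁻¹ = [8, 6, 3, 1, 7, 5, 0, 4, 2] 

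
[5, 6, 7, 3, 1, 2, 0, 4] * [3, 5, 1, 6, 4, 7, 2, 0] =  [7, 2, 0, 6, 5, 1, 3, 4]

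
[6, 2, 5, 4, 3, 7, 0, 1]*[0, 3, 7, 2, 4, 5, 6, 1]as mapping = [0→6, 1→7, 2→5, 3→4, 4→2, 5→1, 6→0, 7→3]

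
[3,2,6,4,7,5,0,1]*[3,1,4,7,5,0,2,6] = [7,4,2,5,6,0,3,1]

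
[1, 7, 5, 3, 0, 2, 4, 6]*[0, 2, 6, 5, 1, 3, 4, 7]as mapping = [0→2, 1→7, 2→3, 3→5, 4→0, 5→6, 6→1, 7→4]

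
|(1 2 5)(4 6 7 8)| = 12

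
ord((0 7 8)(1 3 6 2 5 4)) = 6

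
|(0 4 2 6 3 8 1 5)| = 8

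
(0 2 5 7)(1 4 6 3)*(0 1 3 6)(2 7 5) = (0 7 1 4)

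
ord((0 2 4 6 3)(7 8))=10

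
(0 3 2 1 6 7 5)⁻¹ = (0 5 7 6 1 2 3)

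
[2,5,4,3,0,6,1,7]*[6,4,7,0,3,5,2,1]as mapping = [0→7,1→5,2→3,3→0,4→6,5→2,6→4,7→1]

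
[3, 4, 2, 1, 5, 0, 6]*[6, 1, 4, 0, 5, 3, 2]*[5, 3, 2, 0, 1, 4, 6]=[5, 4, 1, 3, 0, 6, 2]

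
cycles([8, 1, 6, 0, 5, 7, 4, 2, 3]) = (0 8 3)(2 6 4 5 7)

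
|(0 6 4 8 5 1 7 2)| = 8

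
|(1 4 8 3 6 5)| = 6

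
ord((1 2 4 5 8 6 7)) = 7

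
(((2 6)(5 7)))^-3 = (2 6)(5 7)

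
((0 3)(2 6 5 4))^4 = ()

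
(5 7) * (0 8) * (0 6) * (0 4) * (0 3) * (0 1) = (0 8 6 4 3 1)(5 7)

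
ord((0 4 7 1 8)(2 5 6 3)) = 20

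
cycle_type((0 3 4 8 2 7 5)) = 7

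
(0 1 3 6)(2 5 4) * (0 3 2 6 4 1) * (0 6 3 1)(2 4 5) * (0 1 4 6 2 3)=(0 2 3 5 1 6 4)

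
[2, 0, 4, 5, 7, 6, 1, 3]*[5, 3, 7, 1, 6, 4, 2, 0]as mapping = [0→7, 1→5, 2→6, 3→4, 4→0, 5→2, 6→3, 7→1]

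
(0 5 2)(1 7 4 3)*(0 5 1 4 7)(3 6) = (0 1)(2 5)(3 4 6)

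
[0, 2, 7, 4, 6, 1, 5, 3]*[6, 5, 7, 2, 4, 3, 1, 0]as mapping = [0→6, 1→7, 2→0, 3→4, 4→1, 5→5, 6→3, 7→2]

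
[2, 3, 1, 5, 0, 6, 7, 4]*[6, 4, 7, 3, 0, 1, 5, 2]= [7, 3, 4, 1, 6, 5, 2, 0]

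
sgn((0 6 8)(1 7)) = -1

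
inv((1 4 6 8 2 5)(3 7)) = (1 5 2 8 6 4)(3 7)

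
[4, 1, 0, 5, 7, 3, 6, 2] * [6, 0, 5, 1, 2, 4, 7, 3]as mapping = [0→2, 1→0, 2→6, 3→4, 4→3, 5→1, 6→7, 7→5]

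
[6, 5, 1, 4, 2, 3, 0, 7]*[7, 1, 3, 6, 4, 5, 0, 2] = [0, 5, 1, 4, 3, 6, 7, 2]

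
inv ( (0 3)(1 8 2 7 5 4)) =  (0 3)(1 4 5 7 2 8)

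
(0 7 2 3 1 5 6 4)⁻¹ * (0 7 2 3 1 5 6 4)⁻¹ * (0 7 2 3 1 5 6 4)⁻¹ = (0 5 2 4 1 7 6 3)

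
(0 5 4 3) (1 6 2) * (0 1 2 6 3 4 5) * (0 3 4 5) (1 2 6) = (0 3 2 6 1 4 5) 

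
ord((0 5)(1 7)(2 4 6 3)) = 4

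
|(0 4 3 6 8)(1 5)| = 10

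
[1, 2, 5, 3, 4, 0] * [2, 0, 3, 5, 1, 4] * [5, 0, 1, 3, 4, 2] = [5, 3, 4, 2, 0, 1]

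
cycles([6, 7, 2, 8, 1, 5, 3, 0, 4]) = (0 6 3 8 4 1 7)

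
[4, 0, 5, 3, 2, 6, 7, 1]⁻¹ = [1, 7, 4, 3, 0, 2, 5, 6]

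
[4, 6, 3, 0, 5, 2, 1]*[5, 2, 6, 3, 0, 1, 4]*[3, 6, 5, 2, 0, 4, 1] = [3, 0, 2, 4, 6, 1, 5]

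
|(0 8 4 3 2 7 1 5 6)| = 9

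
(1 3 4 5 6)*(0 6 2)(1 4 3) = (0 6 4 5 2)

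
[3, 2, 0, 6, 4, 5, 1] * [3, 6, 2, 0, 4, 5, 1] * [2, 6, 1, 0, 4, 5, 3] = [2, 1, 0, 6, 4, 5, 3]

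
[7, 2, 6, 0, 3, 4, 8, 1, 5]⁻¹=[3, 7, 1, 4, 5, 8, 2, 0, 6]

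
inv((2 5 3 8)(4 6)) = (2 8 3 5)(4 6)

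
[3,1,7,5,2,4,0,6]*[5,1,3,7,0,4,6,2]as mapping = [0→7,1→1,2→2,3→4,4→3,5→0,6→5,7→6]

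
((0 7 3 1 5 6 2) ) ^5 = (0 6 1 7 2 5 3) 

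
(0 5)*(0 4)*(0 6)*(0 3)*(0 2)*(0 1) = (0 5 4 6 3 2 1)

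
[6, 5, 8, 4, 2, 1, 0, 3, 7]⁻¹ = [6, 5, 4, 7, 3, 1, 0, 8, 2]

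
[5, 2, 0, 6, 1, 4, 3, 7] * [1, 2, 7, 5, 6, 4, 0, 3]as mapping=[0→4, 1→7, 2→1, 3→0, 4→2, 5→6, 6→5, 7→3]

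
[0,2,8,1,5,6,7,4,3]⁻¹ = [0,3,1,8,7,4,5,6,2]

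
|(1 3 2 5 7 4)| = 6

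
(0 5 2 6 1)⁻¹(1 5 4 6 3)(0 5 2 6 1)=(0 2 4 1 3)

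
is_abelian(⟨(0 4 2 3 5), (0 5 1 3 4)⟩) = no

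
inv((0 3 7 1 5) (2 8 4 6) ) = (0 5 1 7 3) (2 6 4 8) 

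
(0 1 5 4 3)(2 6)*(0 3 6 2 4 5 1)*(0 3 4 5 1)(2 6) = (0 3 4 2 6 5 1)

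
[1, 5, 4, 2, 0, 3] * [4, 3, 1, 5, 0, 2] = [3, 2, 0, 1, 4, 5]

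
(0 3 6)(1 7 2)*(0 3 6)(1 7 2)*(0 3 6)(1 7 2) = ()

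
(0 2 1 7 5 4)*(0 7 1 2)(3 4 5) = (3 4 7)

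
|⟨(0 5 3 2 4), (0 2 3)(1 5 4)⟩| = 360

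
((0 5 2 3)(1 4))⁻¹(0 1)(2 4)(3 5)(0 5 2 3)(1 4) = (0 2)(1 3)(4 5)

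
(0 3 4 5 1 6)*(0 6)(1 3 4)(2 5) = (0 4 2 5 3 1)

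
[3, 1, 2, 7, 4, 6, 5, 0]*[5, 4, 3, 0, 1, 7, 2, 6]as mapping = [0→0, 1→4, 2→3, 3→6, 4→1, 5→2, 6→7, 7→5]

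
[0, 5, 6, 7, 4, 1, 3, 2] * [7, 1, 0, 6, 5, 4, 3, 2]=[7, 4, 3, 2, 5, 1, 6, 0]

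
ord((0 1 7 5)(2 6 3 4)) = 4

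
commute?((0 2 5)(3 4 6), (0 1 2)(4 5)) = no:(0 2 5)(3 4 6)*(0 1 2)(4 5) = (1 2 4 6 3 5), (0 1 2)(4 5)*(0 2 5)(3 4 6) = (0 1 5 6 3 4)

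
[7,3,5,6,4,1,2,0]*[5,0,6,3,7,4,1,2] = [2,3,4,1,7,0,6,5]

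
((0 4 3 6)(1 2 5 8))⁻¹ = (0 6 3 4)(1 8 5 2)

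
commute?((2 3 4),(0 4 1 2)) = no:(2 3 4)*(0 4 1 2) = (0 4)(1 2 3),(0 4 1 2)*(2 3 4) = (0 2)(1 3 4)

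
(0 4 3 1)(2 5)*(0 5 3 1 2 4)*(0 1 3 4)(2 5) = (0 1 2 4 3 5)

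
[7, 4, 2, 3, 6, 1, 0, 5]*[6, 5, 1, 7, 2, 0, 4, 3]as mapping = [0→3, 1→2, 2→1, 3→7, 4→4, 5→5, 6→6, 7→0]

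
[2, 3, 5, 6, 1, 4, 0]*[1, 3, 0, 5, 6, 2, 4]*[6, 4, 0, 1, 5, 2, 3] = [6, 2, 0, 5, 1, 3, 4]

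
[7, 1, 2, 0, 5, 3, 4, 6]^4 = [5, 1, 2, 4, 7, 6, 0, 3]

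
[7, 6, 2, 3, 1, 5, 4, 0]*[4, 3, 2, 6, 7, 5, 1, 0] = [0, 1, 2, 6, 3, 5, 7, 4]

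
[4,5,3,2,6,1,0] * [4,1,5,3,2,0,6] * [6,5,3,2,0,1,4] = [3,6,2,1,4,5,0]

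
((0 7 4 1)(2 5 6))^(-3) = (0 7 4 1)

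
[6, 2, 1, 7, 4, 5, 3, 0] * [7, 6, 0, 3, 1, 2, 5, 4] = [5, 0, 6, 4, 1, 2, 3, 7]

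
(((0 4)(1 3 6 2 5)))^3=(0 4)(1 2 3 5 6)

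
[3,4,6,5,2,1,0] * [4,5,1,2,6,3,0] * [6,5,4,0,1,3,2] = [4,2,6,0,5,3,1]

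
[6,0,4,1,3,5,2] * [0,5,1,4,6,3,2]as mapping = [0→2,1→0,2→6,3→5,4→4,5→3,6→1]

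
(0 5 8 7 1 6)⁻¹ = (0 6 1 7 8 5)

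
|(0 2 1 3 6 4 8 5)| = 8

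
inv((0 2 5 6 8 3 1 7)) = (0 7 1 3 8 6 5 2)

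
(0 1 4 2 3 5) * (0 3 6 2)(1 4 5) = (0 4)(1 5 3)(2 6)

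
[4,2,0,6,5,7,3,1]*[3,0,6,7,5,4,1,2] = [5,6,3,1,4,2,7,0]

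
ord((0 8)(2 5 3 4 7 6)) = 6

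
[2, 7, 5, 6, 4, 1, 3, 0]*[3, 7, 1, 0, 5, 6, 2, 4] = [1, 4, 6, 2, 5, 7, 0, 3]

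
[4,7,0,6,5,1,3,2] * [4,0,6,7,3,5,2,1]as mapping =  [0→3,1→1,2→4,3→2,4→5,5→0,6→7,7→6]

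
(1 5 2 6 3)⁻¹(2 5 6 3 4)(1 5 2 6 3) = (1 4 6 2 3)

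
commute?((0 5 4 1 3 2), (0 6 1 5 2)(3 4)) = no:(0 5 4 1 3 2) * (0 6 1 5 2)(3 4) = (0 2 6 1 4 5 3), (0 6 1 5 2)(3 4) * (0 5 4 1 3 2) = (0 6 3 1 4 2 5)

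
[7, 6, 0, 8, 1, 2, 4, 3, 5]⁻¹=[2, 4, 5, 7, 6, 8, 1, 0, 3]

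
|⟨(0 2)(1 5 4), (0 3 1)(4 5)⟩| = 720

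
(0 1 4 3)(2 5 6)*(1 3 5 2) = (0 3)(1 4 5 6)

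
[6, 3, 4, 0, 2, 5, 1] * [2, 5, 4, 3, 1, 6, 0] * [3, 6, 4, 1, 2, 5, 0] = [3, 1, 6, 4, 2, 0, 5]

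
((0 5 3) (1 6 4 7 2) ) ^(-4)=(0 3 5) (1 6 4 7 2) 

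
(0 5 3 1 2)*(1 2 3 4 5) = (0 1 3 2)(4 5)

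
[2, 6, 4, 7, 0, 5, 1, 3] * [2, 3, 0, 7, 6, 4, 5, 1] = [0, 5, 6, 1, 2, 4, 3, 7]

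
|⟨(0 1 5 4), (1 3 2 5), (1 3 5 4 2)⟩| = 720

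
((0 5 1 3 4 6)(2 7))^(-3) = (0 3)(1 6)(2 7)(4 5)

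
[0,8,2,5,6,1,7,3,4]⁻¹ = [0,5,2,7,8,3,4,6,1]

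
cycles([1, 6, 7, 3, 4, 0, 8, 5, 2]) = (0 1 6 8 2 7 5)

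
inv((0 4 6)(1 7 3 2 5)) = (0 6 4)(1 5 2 3 7)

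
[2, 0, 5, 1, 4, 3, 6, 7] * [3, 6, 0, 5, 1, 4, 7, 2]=[0, 3, 4, 6, 1, 5, 7, 2]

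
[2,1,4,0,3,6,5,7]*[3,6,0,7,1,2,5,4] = [0,6,1,3,7,5,2,4]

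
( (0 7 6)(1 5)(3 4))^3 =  (1 5)(3 4)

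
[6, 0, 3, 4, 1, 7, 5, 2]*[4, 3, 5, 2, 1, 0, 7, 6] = [7, 4, 2, 1, 3, 6, 0, 5]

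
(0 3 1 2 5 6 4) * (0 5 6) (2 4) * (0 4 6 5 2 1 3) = (1 6) (2 5 4) 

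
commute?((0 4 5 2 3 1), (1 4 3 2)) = no:(0 4 5 2 3 1) * (1 4 3 2) = (0 3 4 5 1), (1 4 3 2) * (0 4 5 2 3 1) = (0 4 1 5 2)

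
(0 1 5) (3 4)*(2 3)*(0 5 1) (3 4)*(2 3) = (2 4 3) 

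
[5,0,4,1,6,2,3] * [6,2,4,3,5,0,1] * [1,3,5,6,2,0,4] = [1,4,0,5,3,2,6]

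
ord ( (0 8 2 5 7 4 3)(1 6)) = 14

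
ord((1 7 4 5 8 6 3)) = 7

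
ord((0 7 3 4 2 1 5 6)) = 8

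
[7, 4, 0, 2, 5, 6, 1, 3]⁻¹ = [2, 6, 3, 7, 1, 4, 5, 0]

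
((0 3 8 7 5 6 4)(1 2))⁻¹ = (0 4 6 5 7 8 3)(1 2)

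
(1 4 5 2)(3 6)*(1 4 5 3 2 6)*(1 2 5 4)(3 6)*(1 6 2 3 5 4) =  (2 6 4)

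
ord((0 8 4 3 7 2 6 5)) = 8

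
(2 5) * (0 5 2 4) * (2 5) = (0 2 5 4)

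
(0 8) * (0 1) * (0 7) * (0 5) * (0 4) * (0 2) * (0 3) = (0 8 1 7 5 4 2 3)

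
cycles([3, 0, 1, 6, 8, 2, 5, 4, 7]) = (0 3 6 5 2 1)(4 8 7)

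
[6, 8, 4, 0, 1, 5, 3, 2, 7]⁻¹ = [3, 4, 7, 6, 2, 5, 0, 8, 1]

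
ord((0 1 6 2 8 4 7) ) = 7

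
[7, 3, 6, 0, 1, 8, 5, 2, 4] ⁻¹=[3, 4, 7, 1, 8, 6, 2, 0, 5] 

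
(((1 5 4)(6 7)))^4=(1 5 4)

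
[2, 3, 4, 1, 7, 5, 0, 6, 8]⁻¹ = [6, 3, 0, 1, 2, 5, 7, 4, 8]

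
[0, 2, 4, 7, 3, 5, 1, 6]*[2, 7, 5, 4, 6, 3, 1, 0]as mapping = [0→2, 1→5, 2→6, 3→0, 4→4, 5→3, 6→7, 7→1]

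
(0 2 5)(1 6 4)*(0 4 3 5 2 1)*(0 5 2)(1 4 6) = (0 4 5 6 3 2)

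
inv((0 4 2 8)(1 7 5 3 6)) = (0 8 2 4)(1 6 3 5 7)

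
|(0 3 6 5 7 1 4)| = 7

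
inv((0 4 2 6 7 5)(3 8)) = (0 5 7 6 2 4)(3 8)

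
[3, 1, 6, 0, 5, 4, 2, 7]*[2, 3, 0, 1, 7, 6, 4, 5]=[1, 3, 4, 2, 6, 7, 0, 5]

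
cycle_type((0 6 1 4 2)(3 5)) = 2.5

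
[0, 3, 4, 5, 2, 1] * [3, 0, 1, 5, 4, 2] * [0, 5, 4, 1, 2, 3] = [1, 3, 2, 4, 5, 0]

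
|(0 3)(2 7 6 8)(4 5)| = 4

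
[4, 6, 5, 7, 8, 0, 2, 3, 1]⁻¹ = [5, 8, 6, 7, 0, 2, 1, 3, 4]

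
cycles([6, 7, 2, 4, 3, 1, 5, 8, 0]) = (0 6 5 1 7 8)(3 4)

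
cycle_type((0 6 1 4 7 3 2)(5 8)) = 2.7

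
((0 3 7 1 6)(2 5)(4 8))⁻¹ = (0 6 1 7 3)(2 5)(4 8)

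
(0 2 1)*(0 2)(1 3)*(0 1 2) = (0 1)(2 3)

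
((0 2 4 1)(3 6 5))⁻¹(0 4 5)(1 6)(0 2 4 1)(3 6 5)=(0 5)(1 3 2)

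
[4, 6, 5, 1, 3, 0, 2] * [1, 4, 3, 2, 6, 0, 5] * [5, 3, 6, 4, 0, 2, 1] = [1, 2, 5, 0, 6, 3, 4]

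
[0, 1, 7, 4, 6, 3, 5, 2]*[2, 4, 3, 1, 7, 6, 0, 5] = [2, 4, 5, 7, 0, 1, 6, 3]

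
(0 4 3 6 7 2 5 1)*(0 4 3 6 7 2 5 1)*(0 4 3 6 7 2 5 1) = (0 6 5 4 7 1 3 2)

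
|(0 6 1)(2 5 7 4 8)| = 15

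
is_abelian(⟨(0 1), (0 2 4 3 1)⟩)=no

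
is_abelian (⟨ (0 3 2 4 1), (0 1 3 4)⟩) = no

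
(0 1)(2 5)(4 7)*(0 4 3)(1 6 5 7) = (0 6 5 2 7 3)(1 4)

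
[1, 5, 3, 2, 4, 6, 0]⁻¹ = [6, 0, 3, 2, 4, 1, 5]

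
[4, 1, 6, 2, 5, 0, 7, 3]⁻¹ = [5, 1, 3, 7, 0, 4, 2, 6]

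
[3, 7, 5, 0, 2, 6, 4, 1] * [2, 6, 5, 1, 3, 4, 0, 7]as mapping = [0→1, 1→7, 2→4, 3→2, 4→5, 5→0, 6→3, 7→6]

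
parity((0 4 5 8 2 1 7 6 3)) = even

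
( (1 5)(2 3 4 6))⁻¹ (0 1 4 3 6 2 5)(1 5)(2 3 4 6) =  (0 5 6 4 2 3 1)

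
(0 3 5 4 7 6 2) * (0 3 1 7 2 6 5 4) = (0 1 7 5)(2 3 4)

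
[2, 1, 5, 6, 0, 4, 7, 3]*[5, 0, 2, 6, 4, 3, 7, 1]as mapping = [0→2, 1→0, 2→3, 3→7, 4→5, 5→4, 6→1, 7→6]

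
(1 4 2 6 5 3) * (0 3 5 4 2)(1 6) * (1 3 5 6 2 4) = (0 5 6 1 4)(2 3)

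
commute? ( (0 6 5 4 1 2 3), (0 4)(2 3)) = no: (0 6 5 4 1 2 3)*(0 4)(2 3) = (0 6 5)(1 3 4), (0 4)(2 3)*(0 6 5 4 1 2 3) = (0 1 2)(4 6 5)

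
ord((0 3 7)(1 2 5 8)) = 12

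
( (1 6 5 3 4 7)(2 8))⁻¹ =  (1 7 4 3 5 6)(2 8)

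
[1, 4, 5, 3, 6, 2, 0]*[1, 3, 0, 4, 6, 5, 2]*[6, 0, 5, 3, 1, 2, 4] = [3, 4, 2, 1, 5, 6, 0]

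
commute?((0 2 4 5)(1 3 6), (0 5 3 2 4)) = no:(0 2 4 5)(1 3 6) * (0 5 3 2 4) = (0 4 3 6 1 2), (0 5 3 2 4) * (0 2 4 5)(1 3 6) = (1 3 4 2 5 6)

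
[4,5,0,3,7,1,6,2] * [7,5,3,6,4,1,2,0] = [4,1,7,6,0,5,2,3]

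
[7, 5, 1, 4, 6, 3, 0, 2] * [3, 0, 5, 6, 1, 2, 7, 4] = [4, 2, 0, 1, 7, 6, 3, 5] 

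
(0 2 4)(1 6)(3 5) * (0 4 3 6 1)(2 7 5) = (0 7 5 6)(2 3)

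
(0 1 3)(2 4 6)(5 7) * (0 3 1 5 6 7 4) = (0 5 4 7 6 2)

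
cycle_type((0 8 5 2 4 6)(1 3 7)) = 3.6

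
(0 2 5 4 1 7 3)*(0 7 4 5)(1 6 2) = (0 1 4 6 2)(3 7)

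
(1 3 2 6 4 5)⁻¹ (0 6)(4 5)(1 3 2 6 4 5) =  (0 4)(1 5)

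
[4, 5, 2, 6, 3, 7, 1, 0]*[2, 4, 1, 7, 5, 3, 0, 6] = [5, 3, 1, 0, 7, 6, 4, 2]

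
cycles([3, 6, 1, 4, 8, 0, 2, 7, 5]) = (0 3 4 8 5)(1 6 2)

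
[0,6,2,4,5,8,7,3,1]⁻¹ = [0,8,2,7,3,4,1,6,5]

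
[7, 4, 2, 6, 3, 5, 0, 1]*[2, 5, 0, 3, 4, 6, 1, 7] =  [7, 4, 0, 1, 3, 6, 2, 5]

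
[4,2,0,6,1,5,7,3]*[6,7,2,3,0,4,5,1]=[0,2,6,5,7,4,1,3]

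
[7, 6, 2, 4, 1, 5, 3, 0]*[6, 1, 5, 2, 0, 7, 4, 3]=[3, 4, 5, 0, 1, 7, 2, 6]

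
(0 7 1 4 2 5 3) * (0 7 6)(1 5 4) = (0 6)(2 4)(3 7 5)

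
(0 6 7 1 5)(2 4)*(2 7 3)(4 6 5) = (0 5)(1 4 7)(2 6 3)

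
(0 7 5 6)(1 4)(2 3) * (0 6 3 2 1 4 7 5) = (0 5 3 1 7)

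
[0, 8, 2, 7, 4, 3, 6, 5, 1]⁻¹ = [0, 8, 2, 5, 4, 7, 6, 3, 1]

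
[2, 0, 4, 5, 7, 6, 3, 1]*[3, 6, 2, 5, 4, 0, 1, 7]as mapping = [0→2, 1→3, 2→4, 3→0, 4→7, 5→1, 6→5, 7→6]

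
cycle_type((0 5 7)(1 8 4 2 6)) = 3.5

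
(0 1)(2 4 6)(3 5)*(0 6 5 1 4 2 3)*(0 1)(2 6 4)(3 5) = (0 2 6 5 1 4 3)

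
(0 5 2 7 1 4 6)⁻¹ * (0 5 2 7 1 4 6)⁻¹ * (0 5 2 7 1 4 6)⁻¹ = (0 1 5 4 2 6 7)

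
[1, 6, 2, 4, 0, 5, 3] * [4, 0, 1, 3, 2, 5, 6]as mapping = [0→0, 1→6, 2→1, 3→2, 4→4, 5→5, 6→3]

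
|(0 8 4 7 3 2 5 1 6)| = 9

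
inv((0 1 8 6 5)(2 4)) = (0 5 6 8 1)(2 4)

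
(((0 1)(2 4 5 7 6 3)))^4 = (2 6 5)(3 7 4)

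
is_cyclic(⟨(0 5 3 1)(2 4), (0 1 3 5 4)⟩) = no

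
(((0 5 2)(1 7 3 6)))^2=(0 2 5)(1 3)(6 7)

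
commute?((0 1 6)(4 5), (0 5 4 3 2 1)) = no:(0 1 6)(4 5) * (0 5 4 3 2 1) = (1 6 5 3 2), (0 5 4 3 2 1) * (0 1 6)(4 5) = (0 4 3 2 6)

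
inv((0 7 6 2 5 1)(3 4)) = (0 1 5 2 6 7)(3 4)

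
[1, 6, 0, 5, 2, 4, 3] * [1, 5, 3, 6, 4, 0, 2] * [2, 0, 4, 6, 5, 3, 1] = [3, 4, 0, 2, 6, 5, 1]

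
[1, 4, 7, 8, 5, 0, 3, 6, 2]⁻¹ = [5, 0, 8, 6, 1, 4, 7, 2, 3]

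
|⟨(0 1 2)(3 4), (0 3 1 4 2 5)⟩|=72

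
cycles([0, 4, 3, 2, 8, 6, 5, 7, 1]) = (1 4 8)(2 3)(5 6)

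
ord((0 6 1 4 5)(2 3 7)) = 15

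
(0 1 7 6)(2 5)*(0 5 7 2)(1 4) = (0 4 1 2 7 6 5)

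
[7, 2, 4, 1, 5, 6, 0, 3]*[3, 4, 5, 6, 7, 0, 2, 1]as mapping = [0→1, 1→5, 2→7, 3→4, 4→0, 5→2, 6→3, 7→6]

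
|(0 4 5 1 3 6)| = 6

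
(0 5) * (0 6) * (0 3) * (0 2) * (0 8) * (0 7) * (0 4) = (0 5 6 3 2 8 7 4)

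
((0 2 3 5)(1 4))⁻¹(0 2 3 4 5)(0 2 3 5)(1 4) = (0 2 3 5 1)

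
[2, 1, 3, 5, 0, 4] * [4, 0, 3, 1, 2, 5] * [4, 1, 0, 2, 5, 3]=[2, 4, 1, 3, 5, 0]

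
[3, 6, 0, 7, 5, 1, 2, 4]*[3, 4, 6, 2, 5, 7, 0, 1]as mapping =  [0→2, 1→0, 2→3, 3→1, 4→7, 5→4, 6→6, 7→5]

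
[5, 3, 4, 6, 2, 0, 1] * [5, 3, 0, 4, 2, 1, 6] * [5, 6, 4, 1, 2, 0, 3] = [6, 2, 4, 3, 5, 0, 1]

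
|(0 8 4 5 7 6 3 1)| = 8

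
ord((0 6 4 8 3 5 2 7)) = 8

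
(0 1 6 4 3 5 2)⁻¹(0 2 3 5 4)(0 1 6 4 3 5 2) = (0 5 2 3 1)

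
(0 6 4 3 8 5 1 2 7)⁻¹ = (0 7 2 1 5 8 3 4 6)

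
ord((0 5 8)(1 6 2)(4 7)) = 6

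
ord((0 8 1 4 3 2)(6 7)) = 6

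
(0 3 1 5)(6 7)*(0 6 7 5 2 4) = (0 3 1 2 4)(5 6)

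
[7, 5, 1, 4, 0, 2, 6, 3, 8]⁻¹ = [4, 2, 5, 7, 3, 1, 6, 0, 8]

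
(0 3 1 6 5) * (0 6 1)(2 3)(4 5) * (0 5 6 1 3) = (0 2)(1 3 5)(4 6)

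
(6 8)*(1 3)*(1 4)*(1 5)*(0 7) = (0 7)(1 3 4 5)(6 8)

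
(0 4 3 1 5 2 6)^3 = (0 1 6 3 2 4 5)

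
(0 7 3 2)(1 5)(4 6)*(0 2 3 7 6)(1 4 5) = (0 6 5 4)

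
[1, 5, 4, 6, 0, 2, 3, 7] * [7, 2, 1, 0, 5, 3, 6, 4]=[2, 3, 5, 6, 7, 1, 0, 4]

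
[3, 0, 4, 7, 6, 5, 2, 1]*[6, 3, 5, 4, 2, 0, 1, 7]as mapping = [0→4, 1→6, 2→2, 3→7, 4→1, 5→0, 6→5, 7→3]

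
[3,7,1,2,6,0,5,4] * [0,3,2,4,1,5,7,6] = [4,6,3,2,7,0,5,1]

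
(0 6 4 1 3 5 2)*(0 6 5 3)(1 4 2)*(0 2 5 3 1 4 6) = (0 3 1 2)(4 6 5)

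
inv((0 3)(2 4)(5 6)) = (0 3)(2 4)(5 6)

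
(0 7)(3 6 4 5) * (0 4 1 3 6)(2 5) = (0 7 4 2 5 6 1 3)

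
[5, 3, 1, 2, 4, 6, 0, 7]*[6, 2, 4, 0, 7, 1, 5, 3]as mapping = [0→1, 1→0, 2→2, 3→4, 4→7, 5→5, 6→6, 7→3]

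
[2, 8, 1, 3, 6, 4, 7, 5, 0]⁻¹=[8, 2, 0, 3, 5, 7, 4, 6, 1]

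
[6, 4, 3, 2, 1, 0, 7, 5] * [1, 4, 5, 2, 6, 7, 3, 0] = [3, 6, 2, 5, 4, 1, 0, 7]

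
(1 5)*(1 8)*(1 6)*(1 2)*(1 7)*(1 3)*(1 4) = (1 5 8 6 2 7 3 4) 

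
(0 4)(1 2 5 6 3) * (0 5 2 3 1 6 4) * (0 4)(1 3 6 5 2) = (0 4 2 1 6 3 5)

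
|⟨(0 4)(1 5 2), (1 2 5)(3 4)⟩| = 18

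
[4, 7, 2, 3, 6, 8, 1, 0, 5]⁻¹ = [7, 6, 2, 3, 0, 8, 4, 1, 5]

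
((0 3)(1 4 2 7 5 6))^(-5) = (0 3)(1 4 2 7 5 6)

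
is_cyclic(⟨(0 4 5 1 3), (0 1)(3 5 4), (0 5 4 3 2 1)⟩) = no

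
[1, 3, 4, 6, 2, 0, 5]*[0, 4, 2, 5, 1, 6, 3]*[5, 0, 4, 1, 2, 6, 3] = [2, 6, 0, 1, 4, 5, 3]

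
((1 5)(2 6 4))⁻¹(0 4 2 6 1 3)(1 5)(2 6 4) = (0 2 6 4 5 3)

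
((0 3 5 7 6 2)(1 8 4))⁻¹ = (0 2 6 7 5 3)(1 4 8)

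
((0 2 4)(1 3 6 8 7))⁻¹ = (0 4 2)(1 7 8 6 3)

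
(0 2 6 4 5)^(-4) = (0 2 6 4 5)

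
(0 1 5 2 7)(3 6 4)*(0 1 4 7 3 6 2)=(0 4 6 7 1 5)(2 3)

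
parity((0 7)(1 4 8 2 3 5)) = even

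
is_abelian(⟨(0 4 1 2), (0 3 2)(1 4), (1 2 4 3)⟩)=no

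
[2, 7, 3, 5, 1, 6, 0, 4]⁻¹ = [6, 4, 0, 2, 7, 3, 5, 1]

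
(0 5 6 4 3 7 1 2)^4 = (0 3)(1 6)(2 4)(5 7)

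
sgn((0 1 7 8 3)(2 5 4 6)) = -1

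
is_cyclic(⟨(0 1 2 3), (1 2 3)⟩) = no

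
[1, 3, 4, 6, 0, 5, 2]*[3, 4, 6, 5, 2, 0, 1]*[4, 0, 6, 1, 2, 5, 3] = [2, 5, 6, 0, 1, 4, 3]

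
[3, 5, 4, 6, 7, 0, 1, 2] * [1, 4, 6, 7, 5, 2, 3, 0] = [7, 2, 5, 3, 0, 1, 4, 6]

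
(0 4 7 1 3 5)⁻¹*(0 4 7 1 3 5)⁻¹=(0 3 7)(1 4 5)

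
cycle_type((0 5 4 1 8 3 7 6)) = 8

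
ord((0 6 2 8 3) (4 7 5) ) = 15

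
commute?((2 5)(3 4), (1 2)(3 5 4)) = no:(2 5)(3 4) * (1 2)(3 5 4) = (1 2 4 5), (1 2)(3 5 4) * (2 5)(3 4) = (1 5 3 2)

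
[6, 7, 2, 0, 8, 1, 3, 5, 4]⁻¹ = [3, 5, 2, 6, 8, 7, 0, 1, 4]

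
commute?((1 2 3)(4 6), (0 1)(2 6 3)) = no:(1 2 3)(4 6) * (0 1)(2 6 3) = (0 1 6 4 3), (0 1)(2 6 3) * (1 2 3)(4 6) = (0 2 4 6 1)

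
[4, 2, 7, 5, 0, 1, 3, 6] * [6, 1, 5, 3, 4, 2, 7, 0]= [4, 5, 0, 2, 6, 1, 3, 7]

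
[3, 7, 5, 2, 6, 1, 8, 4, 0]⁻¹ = [8, 5, 3, 0, 7, 2, 4, 1, 6]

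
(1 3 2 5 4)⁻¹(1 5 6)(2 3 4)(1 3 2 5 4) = (1 5 2)(3 4 6)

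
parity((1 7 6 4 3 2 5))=even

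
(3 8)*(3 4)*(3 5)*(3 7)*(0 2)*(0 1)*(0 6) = (0 2 1 6)(3 8 4 5 7)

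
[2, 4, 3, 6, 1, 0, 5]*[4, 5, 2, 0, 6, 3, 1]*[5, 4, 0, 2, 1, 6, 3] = [0, 3, 5, 4, 6, 1, 2]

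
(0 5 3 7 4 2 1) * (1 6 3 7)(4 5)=(0 4 2 6 3 1)(5 7)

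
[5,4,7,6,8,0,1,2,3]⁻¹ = [5,6,7,8,1,0,3,2,4]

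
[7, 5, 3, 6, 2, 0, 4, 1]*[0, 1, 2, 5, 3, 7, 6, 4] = [4, 7, 5, 6, 2, 0, 3, 1]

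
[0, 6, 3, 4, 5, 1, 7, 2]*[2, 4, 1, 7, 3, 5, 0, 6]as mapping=[0→2, 1→0, 2→7, 3→3, 4→5, 5→4, 6→6, 7→1]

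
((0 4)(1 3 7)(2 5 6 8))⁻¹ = (0 4)(1 7 3)(2 8 6 5)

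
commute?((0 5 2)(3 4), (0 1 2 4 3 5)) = no:(0 5 2)(3 4)*(0 1 2 4 3 5) = (1 2)(4 5), (0 1 2 4 3 5)*(0 5 2)(3 4) = (0 1)(2 3)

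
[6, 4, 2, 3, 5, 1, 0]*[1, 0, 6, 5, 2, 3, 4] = [4, 2, 6, 5, 3, 0, 1]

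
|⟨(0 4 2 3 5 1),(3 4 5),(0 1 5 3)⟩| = 720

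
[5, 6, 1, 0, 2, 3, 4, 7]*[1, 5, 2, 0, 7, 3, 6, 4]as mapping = [0→3, 1→6, 2→5, 3→1, 4→2, 5→0, 6→7, 7→4]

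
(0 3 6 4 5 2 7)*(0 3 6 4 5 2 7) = (0 6 5 7 3 4 2)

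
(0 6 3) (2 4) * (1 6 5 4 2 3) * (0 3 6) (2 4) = (0 5 2 4 6 1) 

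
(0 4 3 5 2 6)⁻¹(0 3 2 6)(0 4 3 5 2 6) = (0 4 5 6)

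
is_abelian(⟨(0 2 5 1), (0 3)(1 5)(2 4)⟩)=no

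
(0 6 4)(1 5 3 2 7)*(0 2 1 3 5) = (0 6 4 2 7 3 1)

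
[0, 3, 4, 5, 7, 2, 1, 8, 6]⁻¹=[0, 6, 5, 1, 2, 3, 8, 4, 7]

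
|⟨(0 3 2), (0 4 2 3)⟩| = 24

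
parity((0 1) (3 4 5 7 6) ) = odd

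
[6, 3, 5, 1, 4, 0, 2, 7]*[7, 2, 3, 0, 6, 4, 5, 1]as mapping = [0→5, 1→0, 2→4, 3→2, 4→6, 5→7, 6→3, 7→1]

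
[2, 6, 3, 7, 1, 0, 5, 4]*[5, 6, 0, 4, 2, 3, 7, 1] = [0, 7, 4, 1, 6, 5, 3, 2]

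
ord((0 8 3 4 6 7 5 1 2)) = 9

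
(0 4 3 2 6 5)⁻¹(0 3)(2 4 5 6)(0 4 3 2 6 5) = (0 5 6 3)(2 4)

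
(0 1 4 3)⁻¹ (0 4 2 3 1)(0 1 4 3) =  (0 4 1 3 2)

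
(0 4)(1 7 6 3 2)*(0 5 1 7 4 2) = (0 2 7 6 3)(1 4 5)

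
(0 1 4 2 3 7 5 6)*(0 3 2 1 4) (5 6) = (0 4 1) (3 7 6) 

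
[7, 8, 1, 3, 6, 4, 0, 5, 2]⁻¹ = [6, 2, 8, 3, 5, 7, 4, 0, 1]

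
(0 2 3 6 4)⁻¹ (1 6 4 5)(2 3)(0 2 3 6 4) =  (0 5 1 4)(3 6)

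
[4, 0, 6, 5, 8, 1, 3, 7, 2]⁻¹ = [1, 5, 8, 6, 0, 3, 2, 7, 4]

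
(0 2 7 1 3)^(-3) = (0 7 3 2 1)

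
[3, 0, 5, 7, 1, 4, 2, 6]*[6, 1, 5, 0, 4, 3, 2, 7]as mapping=[0→0, 1→6, 2→3, 3→7, 4→1, 5→4, 6→5, 7→2]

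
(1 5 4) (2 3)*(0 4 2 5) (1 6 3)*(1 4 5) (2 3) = (0 5 3 1) (2 4 6) 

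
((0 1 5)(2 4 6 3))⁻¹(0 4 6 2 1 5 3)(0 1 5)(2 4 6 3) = (0 2 1 6 3 4 5)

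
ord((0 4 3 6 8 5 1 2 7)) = 9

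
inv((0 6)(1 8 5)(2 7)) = (0 6)(1 5 8)(2 7)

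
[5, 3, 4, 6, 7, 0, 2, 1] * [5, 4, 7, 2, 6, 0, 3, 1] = [0, 2, 6, 3, 1, 5, 7, 4]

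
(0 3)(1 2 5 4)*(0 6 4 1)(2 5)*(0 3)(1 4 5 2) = (1 2)(3 6 5 4)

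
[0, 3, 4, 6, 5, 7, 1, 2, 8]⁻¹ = [0, 6, 7, 1, 2, 4, 3, 5, 8]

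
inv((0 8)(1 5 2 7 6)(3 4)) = (0 8)(1 6 7 2 5)(3 4)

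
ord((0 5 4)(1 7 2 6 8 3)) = 6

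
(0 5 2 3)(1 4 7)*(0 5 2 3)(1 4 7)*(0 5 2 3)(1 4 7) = (0 3 2 5)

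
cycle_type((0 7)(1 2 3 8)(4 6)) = 2^2.4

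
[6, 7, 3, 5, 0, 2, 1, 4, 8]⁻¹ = [4, 6, 5, 2, 7, 3, 0, 1, 8]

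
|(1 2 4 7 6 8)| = 6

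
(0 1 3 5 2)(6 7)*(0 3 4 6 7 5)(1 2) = (0 2 3)(1 4 6 5)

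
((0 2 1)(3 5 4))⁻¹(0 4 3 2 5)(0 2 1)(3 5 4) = (1 4 2 3 5)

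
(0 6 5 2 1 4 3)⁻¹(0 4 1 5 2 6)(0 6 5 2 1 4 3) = (1 5 6 3 4 2)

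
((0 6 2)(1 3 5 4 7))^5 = (0 2 6)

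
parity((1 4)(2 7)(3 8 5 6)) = odd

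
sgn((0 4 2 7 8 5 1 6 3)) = 1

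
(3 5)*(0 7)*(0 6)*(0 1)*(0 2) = (0 7 6 1 2)(3 5)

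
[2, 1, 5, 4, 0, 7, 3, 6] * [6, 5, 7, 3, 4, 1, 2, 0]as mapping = [0→7, 1→5, 2→1, 3→4, 4→6, 5→0, 6→3, 7→2]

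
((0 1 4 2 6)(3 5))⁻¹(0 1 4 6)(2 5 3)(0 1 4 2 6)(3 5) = (0 1 4 2)(3 5 6)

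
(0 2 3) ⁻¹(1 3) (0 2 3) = (0 1) 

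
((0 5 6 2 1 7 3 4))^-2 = (0 3 1 6)(2 5 4 7)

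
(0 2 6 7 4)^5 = ()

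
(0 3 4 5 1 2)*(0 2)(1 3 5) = (0 5 3 4 1)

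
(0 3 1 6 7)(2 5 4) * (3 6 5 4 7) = (0 6 3 1 5 7)(2 4)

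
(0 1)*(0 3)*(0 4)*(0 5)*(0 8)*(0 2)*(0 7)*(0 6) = (0 1 3 4 5 8 2 7 6)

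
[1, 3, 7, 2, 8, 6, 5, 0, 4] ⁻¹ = [7, 0, 3, 1, 8, 6, 5, 2, 4] 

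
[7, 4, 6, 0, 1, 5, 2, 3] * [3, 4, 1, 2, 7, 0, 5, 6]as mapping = [0→6, 1→7, 2→5, 3→3, 4→4, 5→0, 6→1, 7→2]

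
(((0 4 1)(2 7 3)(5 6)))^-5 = (0 4 1)(2 7 3)(5 6)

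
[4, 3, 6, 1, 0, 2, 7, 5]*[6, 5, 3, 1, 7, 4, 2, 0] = [7, 1, 2, 5, 6, 3, 0, 4]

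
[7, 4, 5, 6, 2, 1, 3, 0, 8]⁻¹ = [7, 5, 4, 6, 1, 2, 3, 0, 8]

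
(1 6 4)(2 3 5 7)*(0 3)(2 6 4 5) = (0 3 2)(1 4)(5 7 6)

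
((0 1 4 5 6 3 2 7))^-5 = (0 5 2 1 6 7 4 3)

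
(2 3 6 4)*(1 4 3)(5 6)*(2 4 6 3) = (1 6 2)(3 5)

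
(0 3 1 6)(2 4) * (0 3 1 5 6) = (0 1)(2 4)(3 5 6)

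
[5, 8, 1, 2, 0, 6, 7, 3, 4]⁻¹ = [4, 2, 3, 7, 8, 0, 5, 6, 1]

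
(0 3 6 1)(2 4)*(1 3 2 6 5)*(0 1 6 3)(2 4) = (0 4 3 5 6)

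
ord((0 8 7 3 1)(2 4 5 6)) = 20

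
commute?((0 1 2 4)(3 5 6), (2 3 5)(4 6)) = no:(0 1 2 4)(3 5 6)*(2 3 5)(4 6) = (0 1 3 2 6 5 4), (2 3 5)(4 6)*(0 1 2 4)(3 5 6) = (0 1 2 5 4 3 6)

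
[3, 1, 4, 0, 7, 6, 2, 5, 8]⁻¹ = [3, 1, 6, 0, 2, 7, 5, 4, 8]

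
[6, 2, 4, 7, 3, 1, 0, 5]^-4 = [0, 4, 3, 5, 7, 2, 6, 1]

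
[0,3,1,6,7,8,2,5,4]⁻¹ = [0,2,6,1,8,7,3,4,5]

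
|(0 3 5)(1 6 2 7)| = 12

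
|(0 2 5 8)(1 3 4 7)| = 4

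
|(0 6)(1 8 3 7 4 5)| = 6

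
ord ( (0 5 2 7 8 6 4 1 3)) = 9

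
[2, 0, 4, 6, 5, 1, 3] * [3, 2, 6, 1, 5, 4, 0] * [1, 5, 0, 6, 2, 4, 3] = [3, 6, 4, 1, 2, 0, 5]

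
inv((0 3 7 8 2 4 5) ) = (0 5 4 2 8 7 3) 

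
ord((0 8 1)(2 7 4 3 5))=15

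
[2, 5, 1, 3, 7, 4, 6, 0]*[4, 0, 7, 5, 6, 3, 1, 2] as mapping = [0→7, 1→3, 2→0, 3→5, 4→2, 5→6, 6→1, 7→4] 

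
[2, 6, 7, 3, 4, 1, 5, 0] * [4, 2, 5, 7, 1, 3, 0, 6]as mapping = [0→5, 1→0, 2→6, 3→7, 4→1, 5→2, 6→3, 7→4]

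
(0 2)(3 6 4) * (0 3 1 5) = (0 2 3 6 4 1 5)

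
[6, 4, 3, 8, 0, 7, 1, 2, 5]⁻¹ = [4, 6, 7, 2, 1, 8, 0, 5, 3]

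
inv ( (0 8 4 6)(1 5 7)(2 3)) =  (0 6 4 8)(1 7 5)(2 3)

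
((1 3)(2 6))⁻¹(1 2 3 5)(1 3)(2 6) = (1 5 3 6)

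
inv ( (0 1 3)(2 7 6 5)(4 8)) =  (0 3 1)(2 5 6 7)(4 8)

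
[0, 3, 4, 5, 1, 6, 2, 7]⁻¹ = [0, 4, 6, 1, 2, 3, 5, 7]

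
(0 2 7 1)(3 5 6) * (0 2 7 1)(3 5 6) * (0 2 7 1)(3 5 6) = (0 1 7 2)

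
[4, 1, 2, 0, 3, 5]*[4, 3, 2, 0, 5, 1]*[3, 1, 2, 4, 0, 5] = [5, 4, 2, 0, 3, 1]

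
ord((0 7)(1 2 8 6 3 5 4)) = 14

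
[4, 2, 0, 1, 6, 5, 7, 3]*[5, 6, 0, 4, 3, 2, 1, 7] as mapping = [0→3, 1→0, 2→5, 3→6, 4→1, 5→2, 6→7, 7→4] 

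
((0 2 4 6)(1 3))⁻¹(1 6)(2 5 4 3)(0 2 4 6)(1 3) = (0 3)(1 4 5 6)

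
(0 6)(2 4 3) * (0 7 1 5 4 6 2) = (0 2 6 7 1 5 4 3)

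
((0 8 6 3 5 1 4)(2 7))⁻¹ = (0 4 1 5 3 6 8)(2 7)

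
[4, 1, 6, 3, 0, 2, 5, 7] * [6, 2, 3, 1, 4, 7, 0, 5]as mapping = [0→4, 1→2, 2→0, 3→1, 4→6, 5→3, 6→7, 7→5]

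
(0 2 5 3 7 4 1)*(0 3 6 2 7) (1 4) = (0 7 1 3) (2 5 6) 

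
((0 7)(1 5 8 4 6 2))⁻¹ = (0 7)(1 2 6 4 8 5)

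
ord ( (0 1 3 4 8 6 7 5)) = 8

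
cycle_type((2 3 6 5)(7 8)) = 2.4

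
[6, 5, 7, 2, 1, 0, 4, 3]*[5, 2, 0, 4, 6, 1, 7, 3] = [7, 1, 3, 0, 2, 5, 6, 4]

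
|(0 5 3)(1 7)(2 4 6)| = 6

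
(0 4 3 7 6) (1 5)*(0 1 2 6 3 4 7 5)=(0 7 3 5 2 6 1) 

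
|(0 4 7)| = 3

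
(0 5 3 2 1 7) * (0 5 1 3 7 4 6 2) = (0 1 4 6 2 3)(5 7)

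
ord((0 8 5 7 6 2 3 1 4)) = 9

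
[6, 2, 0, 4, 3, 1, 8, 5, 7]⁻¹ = [2, 5, 1, 4, 3, 7, 0, 8, 6]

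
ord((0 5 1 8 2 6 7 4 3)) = 9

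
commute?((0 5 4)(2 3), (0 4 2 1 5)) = no:(0 5 4)(2 3)*(0 4 2 1 5) = (1 5 2 3), (0 4 2 1 5)*(0 5 4)(2 3) = (1 4 3 2)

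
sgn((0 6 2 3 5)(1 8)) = -1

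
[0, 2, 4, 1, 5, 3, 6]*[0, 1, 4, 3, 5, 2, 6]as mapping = [0→0, 1→4, 2→5, 3→1, 4→2, 5→3, 6→6]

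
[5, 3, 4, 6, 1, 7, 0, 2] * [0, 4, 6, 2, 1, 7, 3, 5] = [7, 2, 1, 3, 4, 5, 0, 6]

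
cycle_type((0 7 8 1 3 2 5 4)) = 8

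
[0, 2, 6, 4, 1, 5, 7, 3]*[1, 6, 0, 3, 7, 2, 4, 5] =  [1, 0, 4, 7, 6, 2, 5, 3]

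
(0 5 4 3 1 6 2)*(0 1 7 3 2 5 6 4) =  (0 6 5)(1 4 2)(3 7)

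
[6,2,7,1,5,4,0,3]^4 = [0,1,2,3,4,5,6,7]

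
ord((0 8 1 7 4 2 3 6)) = 8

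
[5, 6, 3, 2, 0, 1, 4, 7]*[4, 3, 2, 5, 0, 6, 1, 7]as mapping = [0→6, 1→1, 2→5, 3→2, 4→4, 5→3, 6→0, 7→7]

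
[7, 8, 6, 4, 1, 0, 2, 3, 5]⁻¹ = [5, 4, 6, 7, 3, 8, 2, 0, 1]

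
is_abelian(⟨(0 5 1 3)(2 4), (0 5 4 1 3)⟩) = no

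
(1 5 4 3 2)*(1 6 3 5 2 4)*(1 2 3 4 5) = (1 3 5 2 6 4)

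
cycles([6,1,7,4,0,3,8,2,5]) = (0 6 8 5 3 4)(2 7)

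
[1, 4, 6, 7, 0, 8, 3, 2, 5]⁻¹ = [4, 0, 7, 6, 1, 8, 2, 3, 5]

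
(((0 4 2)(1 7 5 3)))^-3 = (1 7 5 3)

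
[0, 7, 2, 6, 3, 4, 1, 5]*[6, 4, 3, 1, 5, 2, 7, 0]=[6, 0, 3, 7, 1, 5, 4, 2]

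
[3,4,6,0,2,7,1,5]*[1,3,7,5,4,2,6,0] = [5,4,6,1,7,0,3,2]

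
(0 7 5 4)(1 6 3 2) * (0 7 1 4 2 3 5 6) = (0 1)(2 4 7 6 5)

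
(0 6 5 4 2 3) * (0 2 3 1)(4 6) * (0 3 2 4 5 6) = (0 5)(1 3 4 2)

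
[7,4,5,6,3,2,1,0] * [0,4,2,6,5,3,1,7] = [7,5,3,1,6,2,4,0]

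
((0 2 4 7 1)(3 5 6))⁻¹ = (0 1 7 4 2)(3 6 5)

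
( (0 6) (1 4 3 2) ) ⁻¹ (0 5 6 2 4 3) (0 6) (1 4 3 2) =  (0 1 3 2 6 5) 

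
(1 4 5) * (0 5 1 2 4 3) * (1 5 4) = (0 4 5 2 1 3)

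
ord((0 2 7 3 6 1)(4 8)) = 6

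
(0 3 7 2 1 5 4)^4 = (0 1 3 5 7 4 2)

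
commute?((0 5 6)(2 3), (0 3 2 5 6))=no:(0 5 6)(2 3) * (0 3 2 5 6)=(0 6 3 5), (0 3 2 5 6) * (0 5 6)(2 3)=(0 2 6 5)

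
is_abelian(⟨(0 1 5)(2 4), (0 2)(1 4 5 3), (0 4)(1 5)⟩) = no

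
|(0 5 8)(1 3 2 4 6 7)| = 6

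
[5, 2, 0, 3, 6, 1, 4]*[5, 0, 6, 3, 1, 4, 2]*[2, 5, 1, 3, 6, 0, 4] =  [6, 4, 0, 3, 1, 2, 5]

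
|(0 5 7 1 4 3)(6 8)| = 6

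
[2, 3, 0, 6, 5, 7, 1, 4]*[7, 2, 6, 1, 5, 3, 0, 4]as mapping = [0→6, 1→1, 2→7, 3→0, 4→3, 5→4, 6→2, 7→5]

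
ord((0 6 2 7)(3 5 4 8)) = 4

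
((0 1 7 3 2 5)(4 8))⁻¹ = (0 5 2 3 7 1)(4 8)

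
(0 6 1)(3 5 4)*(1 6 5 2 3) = (0 5 4 1)(2 3)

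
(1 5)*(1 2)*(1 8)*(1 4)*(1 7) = (1 5 2 8 4 7) 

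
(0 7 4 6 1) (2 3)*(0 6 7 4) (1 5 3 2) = (0 4 7) (1 6 5 3) 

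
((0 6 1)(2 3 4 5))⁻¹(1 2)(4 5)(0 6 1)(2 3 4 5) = (0 3)(2 5)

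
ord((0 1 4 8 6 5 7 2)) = 8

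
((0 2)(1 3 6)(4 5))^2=(1 6 3)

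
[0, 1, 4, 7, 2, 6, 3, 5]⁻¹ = [0, 1, 4, 6, 2, 7, 5, 3]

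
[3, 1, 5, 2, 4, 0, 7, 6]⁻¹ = [5, 1, 3, 0, 4, 2, 7, 6]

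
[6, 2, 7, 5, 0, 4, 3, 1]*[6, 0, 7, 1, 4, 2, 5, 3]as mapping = [0→5, 1→7, 2→3, 3→2, 4→6, 5→4, 6→1, 7→0]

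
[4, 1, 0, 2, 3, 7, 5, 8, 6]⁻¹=[2, 1, 3, 4, 0, 6, 8, 5, 7]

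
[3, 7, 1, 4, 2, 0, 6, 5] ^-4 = [2, 0, 5, 1, 7, 4, 6, 3] 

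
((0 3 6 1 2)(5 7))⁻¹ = (0 2 1 6 3)(5 7)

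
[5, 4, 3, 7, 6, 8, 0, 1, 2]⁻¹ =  [6, 7, 8, 2, 1, 0, 4, 3, 5]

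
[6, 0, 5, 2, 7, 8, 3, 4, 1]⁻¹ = [1, 8, 3, 6, 7, 2, 0, 4, 5]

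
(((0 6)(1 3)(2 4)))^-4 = ()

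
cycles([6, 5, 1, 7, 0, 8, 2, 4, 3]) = (0 6 2 1 5 8 3 7 4)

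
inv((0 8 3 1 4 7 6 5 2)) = (0 2 5 6 7 4 1 3 8)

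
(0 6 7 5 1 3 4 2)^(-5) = (0 5 4 6 1 2 7 3)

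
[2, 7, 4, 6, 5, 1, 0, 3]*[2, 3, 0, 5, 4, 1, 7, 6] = [0, 6, 4, 7, 1, 3, 2, 5]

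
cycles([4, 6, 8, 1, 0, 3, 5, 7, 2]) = (0 4)(1 6 5 3)(2 8)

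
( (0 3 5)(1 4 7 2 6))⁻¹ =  (0 5 3)(1 6 2 7 4)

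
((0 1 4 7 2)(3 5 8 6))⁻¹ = (0 2 7 4 1)(3 6 8 5)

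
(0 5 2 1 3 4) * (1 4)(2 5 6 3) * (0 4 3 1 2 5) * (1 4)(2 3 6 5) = (0 5)(1 2 6 4)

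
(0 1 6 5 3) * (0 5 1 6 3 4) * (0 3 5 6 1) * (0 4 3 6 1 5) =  (0 5 3 1)(4 6)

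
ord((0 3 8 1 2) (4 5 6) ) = 15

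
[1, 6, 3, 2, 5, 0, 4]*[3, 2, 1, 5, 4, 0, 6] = [2, 6, 5, 1, 0, 3, 4]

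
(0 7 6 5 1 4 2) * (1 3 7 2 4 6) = (0 2)(1 6 5 3 7)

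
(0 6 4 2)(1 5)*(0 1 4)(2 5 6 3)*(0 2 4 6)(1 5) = (0 3 4 1)(2 5 6)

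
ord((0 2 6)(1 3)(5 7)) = 6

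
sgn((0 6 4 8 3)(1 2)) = -1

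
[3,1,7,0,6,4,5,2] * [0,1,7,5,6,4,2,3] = [5,1,3,0,2,6,4,7]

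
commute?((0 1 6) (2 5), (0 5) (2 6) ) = no:(0 1 6) (2 5)*(0 5) (2 6) = (0 1 2) (5 6), (0 5) (2 6)*(0 1 6) (2 5) = (0 2) (1 6 5) 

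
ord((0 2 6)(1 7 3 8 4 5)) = 6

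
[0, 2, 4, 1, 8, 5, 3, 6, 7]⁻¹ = [0, 3, 1, 6, 2, 5, 7, 8, 4]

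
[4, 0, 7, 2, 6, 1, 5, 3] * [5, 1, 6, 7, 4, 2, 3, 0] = [4, 5, 0, 6, 3, 1, 2, 7]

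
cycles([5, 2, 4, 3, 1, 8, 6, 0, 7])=(0 5 8 7)(1 2 4)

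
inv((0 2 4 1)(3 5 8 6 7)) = (0 1 4 2)(3 7 6 8 5)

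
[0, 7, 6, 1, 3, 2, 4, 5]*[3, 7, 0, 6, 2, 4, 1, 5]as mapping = [0→3, 1→5, 2→1, 3→7, 4→6, 5→0, 6→2, 7→4]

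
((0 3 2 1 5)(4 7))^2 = (0 2 5 3 1)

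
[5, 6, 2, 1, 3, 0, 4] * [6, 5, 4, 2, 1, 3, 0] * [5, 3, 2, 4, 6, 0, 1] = [4, 5, 6, 0, 2, 1, 3] 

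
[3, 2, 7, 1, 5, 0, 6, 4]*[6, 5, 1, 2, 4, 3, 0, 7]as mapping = [0→2, 1→1, 2→7, 3→5, 4→3, 5→6, 6→0, 7→4]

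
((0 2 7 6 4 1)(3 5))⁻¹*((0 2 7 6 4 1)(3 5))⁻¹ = (0 4 7)(1 6 2)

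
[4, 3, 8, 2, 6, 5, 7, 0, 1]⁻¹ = [7, 8, 3, 1, 0, 5, 4, 6, 2]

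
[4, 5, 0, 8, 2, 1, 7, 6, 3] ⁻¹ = [2, 5, 4, 8, 0, 1, 7, 6, 3] 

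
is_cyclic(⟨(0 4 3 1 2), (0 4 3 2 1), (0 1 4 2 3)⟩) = no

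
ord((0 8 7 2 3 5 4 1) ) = 8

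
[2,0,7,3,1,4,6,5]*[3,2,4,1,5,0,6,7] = [4,3,7,1,2,5,6,0]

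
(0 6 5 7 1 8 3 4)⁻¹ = (0 4 3 8 1 7 5 6)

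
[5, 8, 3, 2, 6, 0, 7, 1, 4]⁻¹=[5, 7, 3, 2, 8, 0, 4, 6, 1]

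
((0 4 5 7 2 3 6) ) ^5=(0 3 7 4 6 2 5) 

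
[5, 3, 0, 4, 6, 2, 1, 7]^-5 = [5, 6, 0, 1, 3, 2, 4, 7]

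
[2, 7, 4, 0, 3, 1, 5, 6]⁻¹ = [3, 5, 0, 4, 2, 6, 7, 1]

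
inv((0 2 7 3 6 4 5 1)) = (0 1 5 4 6 3 7 2)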